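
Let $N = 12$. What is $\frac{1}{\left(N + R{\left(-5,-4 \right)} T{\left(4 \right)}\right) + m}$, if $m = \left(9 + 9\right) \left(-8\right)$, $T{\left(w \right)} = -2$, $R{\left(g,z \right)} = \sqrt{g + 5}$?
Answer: $- \frac{1}{132} \approx -0.0075758$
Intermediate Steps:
$R{\left(g,z \right)} = \sqrt{5 + g}$
$m = -144$ ($m = 18 \left(-8\right) = -144$)
$\frac{1}{\left(N + R{\left(-5,-4 \right)} T{\left(4 \right)}\right) + m} = \frac{1}{\left(12 + \sqrt{5 - 5} \left(-2\right)\right) - 144} = \frac{1}{\left(12 + \sqrt{0} \left(-2\right)\right) - 144} = \frac{1}{\left(12 + 0 \left(-2\right)\right) - 144} = \frac{1}{\left(12 + 0\right) - 144} = \frac{1}{12 - 144} = \frac{1}{-132} = - \frac{1}{132}$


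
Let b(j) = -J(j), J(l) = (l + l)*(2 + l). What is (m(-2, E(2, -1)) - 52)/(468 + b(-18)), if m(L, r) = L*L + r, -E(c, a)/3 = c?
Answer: ½ ≈ 0.50000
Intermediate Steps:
J(l) = 2*l*(2 + l) (J(l) = (2*l)*(2 + l) = 2*l*(2 + l))
E(c, a) = -3*c
m(L, r) = r + L² (m(L, r) = L² + r = r + L²)
b(j) = -2*j*(2 + j)
(m(-2, E(2, -1)) - 52)/(468 + b(-18)) = ((-3*2 + (-2)²) - 52)/(468 - 2*(-18)*(2 - 18)) = ((-6 + 4) - 52)/(468 - 2*(-18)*(-16)) = (-2 - 52)/(468 - 576) = -54/(-108) = -54*(-1/108) = ½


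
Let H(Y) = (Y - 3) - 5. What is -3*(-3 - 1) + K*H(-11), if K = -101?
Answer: 1931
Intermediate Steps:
H(Y) = -8 + Y (H(Y) = (-3 + Y) - 5 = -8 + Y)
-3*(-3 - 1) + K*H(-11) = -3*(-3 - 1) - 101*(-8 - 11) = -3*(-4) - 101*(-19) = 12 + 1919 = 1931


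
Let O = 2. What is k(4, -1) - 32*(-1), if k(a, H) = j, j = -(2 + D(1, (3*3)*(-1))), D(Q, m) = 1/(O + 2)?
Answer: 119/4 ≈ 29.750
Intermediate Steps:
D(Q, m) = ¼ (D(Q, m) = 1/(2 + 2) = 1/4 = ¼)
j = -9/4 (j = -(2 + ¼) = -1*9/4 = -9/4 ≈ -2.2500)
k(a, H) = -9/4
k(4, -1) - 32*(-1) = -9/4 - 32*(-1) = -9/4 + 32 = 119/4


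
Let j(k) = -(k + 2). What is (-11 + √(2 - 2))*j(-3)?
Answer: -11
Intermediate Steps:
j(k) = -2 - k (j(k) = -(2 + k) = -2 - k)
(-11 + √(2 - 2))*j(-3) = (-11 + √(2 - 2))*(-2 - 1*(-3)) = (-11 + √0)*(-2 + 3) = (-11 + 0)*1 = -11*1 = -11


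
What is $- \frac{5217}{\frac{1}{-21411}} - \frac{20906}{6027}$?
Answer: $\frac{673223033143}{6027} \approx 1.117 \cdot 10^{8}$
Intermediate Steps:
$- \frac{5217}{\frac{1}{-21411}} - \frac{20906}{6027} = - \frac{5217}{- \frac{1}{21411}} - \frac{20906}{6027} = \left(-5217\right) \left(-21411\right) - \frac{20906}{6027} = 111701187 - \frac{20906}{6027} = \frac{673223033143}{6027}$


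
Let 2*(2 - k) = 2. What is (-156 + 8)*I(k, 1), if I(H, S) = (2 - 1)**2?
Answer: -148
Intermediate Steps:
k = 1 (k = 2 - 1/2*2 = 2 - 1 = 1)
I(H, S) = 1 (I(H, S) = 1**2 = 1)
(-156 + 8)*I(k, 1) = (-156 + 8)*1 = -148*1 = -148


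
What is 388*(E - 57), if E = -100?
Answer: -60916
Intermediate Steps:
388*(E - 57) = 388*(-100 - 57) = 388*(-157) = -60916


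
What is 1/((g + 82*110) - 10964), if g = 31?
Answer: -1/1913 ≈ -0.00052274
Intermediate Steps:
1/((g + 82*110) - 10964) = 1/((31 + 82*110) - 10964) = 1/((31 + 9020) - 10964) = 1/(9051 - 10964) = 1/(-1913) = -1/1913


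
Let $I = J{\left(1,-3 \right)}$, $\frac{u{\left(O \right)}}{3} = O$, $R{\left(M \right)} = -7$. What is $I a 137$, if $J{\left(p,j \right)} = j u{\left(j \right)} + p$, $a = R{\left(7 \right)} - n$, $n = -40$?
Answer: $126588$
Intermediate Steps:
$u{\left(O \right)} = 3 O$
$a = 33$ ($a = -7 - -40 = -7 + 40 = 33$)
$J{\left(p,j \right)} = p + 3 j^{2}$ ($J{\left(p,j \right)} = j 3 j + p = 3 j^{2} + p = p + 3 j^{2}$)
$I = 28$ ($I = 1 + 3 \left(-3\right)^{2} = 1 + 3 \cdot 9 = 1 + 27 = 28$)
$I a 137 = 28 \cdot 33 \cdot 137 = 924 \cdot 137 = 126588$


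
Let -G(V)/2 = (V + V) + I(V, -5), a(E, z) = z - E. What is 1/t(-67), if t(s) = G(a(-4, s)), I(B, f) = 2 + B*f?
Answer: -1/382 ≈ -0.0026178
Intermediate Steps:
G(V) = -4 + 6*V (G(V) = -2*((V + V) + (2 + V*(-5))) = -2*(2*V + (2 - 5*V)) = -2*(2 - 3*V) = -4 + 6*V)
t(s) = 20 + 6*s (t(s) = -4 + 6*(s - 1*(-4)) = -4 + 6*(s + 4) = -4 + 6*(4 + s) = -4 + (24 + 6*s) = 20 + 6*s)
1/t(-67) = 1/(20 + 6*(-67)) = 1/(20 - 402) = 1/(-382) = -1/382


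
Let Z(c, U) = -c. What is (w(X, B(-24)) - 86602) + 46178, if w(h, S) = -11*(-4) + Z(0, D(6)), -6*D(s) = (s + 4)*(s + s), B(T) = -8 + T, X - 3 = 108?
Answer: -40380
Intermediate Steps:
X = 111 (X = 3 + 108 = 111)
D(s) = -s*(4 + s)/3 (D(s) = -(s + 4)*(s + s)/6 = -(4 + s)*2*s/6 = -s*(4 + s)/3)
w(h, S) = 44 (w(h, S) = -11*(-4) - 1*0 = 44 + 0 = 44)
(w(X, B(-24)) - 86602) + 46178 = (44 - 86602) + 46178 = -86558 + 46178 = -40380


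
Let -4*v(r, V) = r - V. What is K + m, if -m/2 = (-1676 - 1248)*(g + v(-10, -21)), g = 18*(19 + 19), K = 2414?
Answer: 3986364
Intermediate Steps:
v(r, V) = -r/4 + V/4 (v(r, V) = -(r - V)/4 = -r/4 + V/4)
g = 684 (g = 18*38 = 684)
m = 3983950 (m = -2*(-1676 - 1248)*(684 + (-1/4*(-10) + (1/4)*(-21))) = -(-5848)*(684 + (5/2 - 21/4)) = -(-5848)*(684 - 11/4) = -(-5848)*2725/4 = -2*(-1991975) = 3983950)
K + m = 2414 + 3983950 = 3986364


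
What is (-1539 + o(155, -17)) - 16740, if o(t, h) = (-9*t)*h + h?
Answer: 5419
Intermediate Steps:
o(t, h) = h - 9*h*t (o(t, h) = -9*h*t + h = h - 9*h*t)
(-1539 + o(155, -17)) - 16740 = (-1539 - 17*(1 - 9*155)) - 16740 = (-1539 - 17*(1 - 1395)) - 16740 = (-1539 - 17*(-1394)) - 16740 = (-1539 + 23698) - 16740 = 22159 - 16740 = 5419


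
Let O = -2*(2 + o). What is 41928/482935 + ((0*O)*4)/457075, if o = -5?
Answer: 41928/482935 ≈ 0.086819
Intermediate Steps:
O = 6 (O = -2*(2 - 5) = -2*(-3) = 6)
41928/482935 + ((0*O)*4)/457075 = 41928/482935 + ((0*6)*4)/457075 = 41928*(1/482935) + (0*4)*(1/457075) = 41928/482935 + 0*(1/457075) = 41928/482935 + 0 = 41928/482935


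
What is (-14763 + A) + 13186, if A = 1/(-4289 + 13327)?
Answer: -14252925/9038 ≈ -1577.0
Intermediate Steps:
A = 1/9038 ≈ 0.00011064
(-14763 + A) + 13186 = (-14763 + 1/9038) + 13186 = -133427993/9038 + 13186 = -14252925/9038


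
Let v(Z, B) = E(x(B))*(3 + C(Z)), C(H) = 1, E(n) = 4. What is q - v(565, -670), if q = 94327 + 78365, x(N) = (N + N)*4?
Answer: 172676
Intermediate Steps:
x(N) = 8*N (x(N) = (2*N)*4 = 8*N)
v(Z, B) = 16 (v(Z, B) = 4*(3 + 1) = 4*4 = 16)
q = 172692
q - v(565, -670) = 172692 - 1*16 = 172692 - 16 = 172676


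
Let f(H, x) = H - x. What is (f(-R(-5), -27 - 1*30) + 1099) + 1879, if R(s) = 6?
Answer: 3029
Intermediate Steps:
(f(-R(-5), -27 - 1*30) + 1099) + 1879 = ((-1*6 - (-27 - 1*30)) + 1099) + 1879 = ((-6 - (-27 - 30)) + 1099) + 1879 = ((-6 - 1*(-57)) + 1099) + 1879 = ((-6 + 57) + 1099) + 1879 = (51 + 1099) + 1879 = 1150 + 1879 = 3029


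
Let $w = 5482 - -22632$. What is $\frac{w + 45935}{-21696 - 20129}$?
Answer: $- \frac{74049}{41825} \approx -1.7704$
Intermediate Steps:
$w = 28114$ ($w = 5482 + 22632 = 28114$)
$\frac{w + 45935}{-21696 - 20129} = \frac{28114 + 45935}{-21696 - 20129} = \frac{74049}{-41825} = 74049 \left(- \frac{1}{41825}\right) = - \frac{74049}{41825}$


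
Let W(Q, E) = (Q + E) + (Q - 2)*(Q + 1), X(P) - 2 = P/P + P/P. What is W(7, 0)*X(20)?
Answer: 188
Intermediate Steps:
X(P) = 4 (X(P) = 2 + (P/P + P/P) = 2 + (1 + 1) = 2 + 2 = 4)
W(Q, E) = E + Q + (1 + Q)*(-2 + Q) (W(Q, E) = (E + Q) + (-2 + Q)*(1 + Q) = (E + Q) + (1 + Q)*(-2 + Q) = E + Q + (1 + Q)*(-2 + Q))
W(7, 0)*X(20) = (-2 + 0 + 7**2)*4 = (-2 + 0 + 49)*4 = 47*4 = 188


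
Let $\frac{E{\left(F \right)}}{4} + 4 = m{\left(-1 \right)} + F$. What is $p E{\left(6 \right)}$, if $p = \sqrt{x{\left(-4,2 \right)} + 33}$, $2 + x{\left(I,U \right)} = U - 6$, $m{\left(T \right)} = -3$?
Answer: $- 12 \sqrt{3} \approx -20.785$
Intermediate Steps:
$x{\left(I,U \right)} = -8 + U$ ($x{\left(I,U \right)} = -2 + \left(U - 6\right) = -2 + \left(-6 + U\right) = -8 + U$)
$E{\left(F \right)} = -28 + 4 F$ ($E{\left(F \right)} = -16 + 4 \left(-3 + F\right) = -16 + \left(-12 + 4 F\right) = -28 + 4 F$)
$p = 3 \sqrt{3}$ ($p = \sqrt{\left(-8 + 2\right) + 33} = \sqrt{-6 + 33} = \sqrt{27} = 3 \sqrt{3} \approx 5.1962$)
$p E{\left(6 \right)} = 3 \sqrt{3} \left(-28 + 4 \cdot 6\right) = 3 \sqrt{3} \left(-28 + 24\right) = 3 \sqrt{3} \left(-4\right) = - 12 \sqrt{3}$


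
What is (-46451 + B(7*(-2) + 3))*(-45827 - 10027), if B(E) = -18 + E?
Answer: 2596093920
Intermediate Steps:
(-46451 + B(7*(-2) + 3))*(-45827 - 10027) = (-46451 + (-18 + (7*(-2) + 3)))*(-45827 - 10027) = (-46451 + (-18 + (-14 + 3)))*(-55854) = (-46451 + (-18 - 11))*(-55854) = (-46451 - 29)*(-55854) = -46480*(-55854) = 2596093920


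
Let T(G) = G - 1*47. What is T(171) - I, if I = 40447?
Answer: -40323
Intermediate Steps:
T(G) = -47 + G (T(G) = G - 47 = -47 + G)
T(171) - I = (-47 + 171) - 1*40447 = 124 - 40447 = -40323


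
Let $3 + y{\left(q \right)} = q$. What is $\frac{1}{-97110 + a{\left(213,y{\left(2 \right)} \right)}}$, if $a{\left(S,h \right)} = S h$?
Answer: $- \frac{1}{97323} \approx -1.0275 \cdot 10^{-5}$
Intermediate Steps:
$y{\left(q \right)} = -3 + q$
$\frac{1}{-97110 + a{\left(213,y{\left(2 \right)} \right)}} = \frac{1}{-97110 + 213 \left(-3 + 2\right)} = \frac{1}{-97110 + 213 \left(-1\right)} = \frac{1}{-97110 - 213} = \frac{1}{-97323} = - \frac{1}{97323}$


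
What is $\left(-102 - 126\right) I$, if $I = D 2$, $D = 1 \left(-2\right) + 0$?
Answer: $912$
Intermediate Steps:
$D = -2$ ($D = -2 + 0 = -2$)
$I = -4$ ($I = \left(-2\right) 2 = -4$)
$\left(-102 - 126\right) I = \left(-102 - 126\right) \left(-4\right) = \left(-228\right) \left(-4\right) = 912$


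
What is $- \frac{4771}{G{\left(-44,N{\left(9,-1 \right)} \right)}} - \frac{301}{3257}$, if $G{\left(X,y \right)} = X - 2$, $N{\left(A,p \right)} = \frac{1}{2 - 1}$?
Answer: $\frac{15525301}{149822} \approx 103.63$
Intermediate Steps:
$N{\left(A,p \right)} = 1$ ($N{\left(A,p \right)} = 1^{-1} = 1$)
$G{\left(X,y \right)} = -2 + X$
$- \frac{4771}{G{\left(-44,N{\left(9,-1 \right)} \right)}} - \frac{301}{3257} = - \frac{4771}{-2 - 44} - \frac{301}{3257} = - \frac{4771}{-46} - \frac{301}{3257} = \left(-4771\right) \left(- \frac{1}{46}\right) - \frac{301}{3257} = \frac{4771}{46} - \frac{301}{3257} = \frac{15525301}{149822}$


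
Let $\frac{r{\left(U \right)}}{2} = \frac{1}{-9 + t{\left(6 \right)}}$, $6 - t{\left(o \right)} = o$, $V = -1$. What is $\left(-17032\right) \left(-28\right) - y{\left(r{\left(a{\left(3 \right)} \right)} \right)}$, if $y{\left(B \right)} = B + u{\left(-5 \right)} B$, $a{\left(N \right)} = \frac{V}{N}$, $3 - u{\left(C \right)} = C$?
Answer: $476898$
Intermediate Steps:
$u{\left(C \right)} = 3 - C$
$t{\left(o \right)} = 6 - o$
$a{\left(N \right)} = - \frac{1}{N}$
$r{\left(U \right)} = - \frac{2}{9}$ ($r{\left(U \right)} = \frac{2}{-9 + \left(6 - 6\right)} = \frac{2}{-9 + 0} = \frac{2}{-9} = 2 \left(- \frac{1}{9}\right) = - \frac{2}{9}$)
$y{\left(B \right)} = 9 B$ ($y{\left(B \right)} = B + \left(3 - -5\right) B = B + \left(3 + 5\right) B = B + 8 B = 9 B$)
$\left(-17032\right) \left(-28\right) - y{\left(r{\left(a{\left(3 \right)} \right)} \right)} = \left(-17032\right) \left(-28\right) - 9 \left(- \frac{2}{9}\right) = 476896 - -2 = 476896 + 2 = 476898$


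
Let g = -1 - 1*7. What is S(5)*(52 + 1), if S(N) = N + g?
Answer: -159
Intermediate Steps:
g = -8 (g = -1 - 7 = -8)
S(N) = -8 + N (S(N) = N - 8 = -8 + N)
S(5)*(52 + 1) = (-8 + 5)*(52 + 1) = -3*53 = -159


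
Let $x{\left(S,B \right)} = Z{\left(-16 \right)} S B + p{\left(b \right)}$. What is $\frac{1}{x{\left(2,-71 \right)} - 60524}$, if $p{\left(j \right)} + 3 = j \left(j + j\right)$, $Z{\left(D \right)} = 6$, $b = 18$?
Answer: $- \frac{1}{60731} \approx -1.6466 \cdot 10^{-5}$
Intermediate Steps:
$p{\left(j \right)} = -3 + 2 j^{2}$ ($p{\left(j \right)} = -3 + j \left(j + j\right) = -3 + j 2 j = -3 + 2 j^{2}$)
$x{\left(S,B \right)} = 645 + 6 B S$ ($x{\left(S,B \right)} = 6 S B - \left(3 - 2 \cdot 18^{2}\right) = 6 B S + \left(-3 + 2 \cdot 324\right) = 6 B S + \left(-3 + 648\right) = 6 B S + 645 = 645 + 6 B S$)
$\frac{1}{x{\left(2,-71 \right)} - 60524} = \frac{1}{\left(645 + 6 \left(-71\right) 2\right) - 60524} = \frac{1}{\left(645 - 852\right) - 60524} = \frac{1}{-207 - 60524} = \frac{1}{-60731} = - \frac{1}{60731}$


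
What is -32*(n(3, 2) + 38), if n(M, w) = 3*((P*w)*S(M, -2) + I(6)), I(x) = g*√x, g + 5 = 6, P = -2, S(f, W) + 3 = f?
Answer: -1216 - 96*√6 ≈ -1451.2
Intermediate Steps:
S(f, W) = -3 + f
g = 1 (g = -5 + 6 = 1)
I(x) = √x (I(x) = 1*√x = √x)
n(M, w) = 3*√6 - 6*w*(-3 + M) (n(M, w) = 3*((-2*w)*(-3 + M) + √6) = 3*(-2*w*(-3 + M) + √6) = 3*(√6 - 2*w*(-3 + M)) = 3*√6 - 6*w*(-3 + M))
-32*(n(3, 2) + 38) = -32*((3*√6 - 6*2*(-3 + 3)) + 38) = -32*((3*√6 - 6*2*0) + 38) = -32*((3*√6 + 0) + 38) = -32*(3*√6 + 38) = -32*(38 + 3*√6) = -1216 - 96*√6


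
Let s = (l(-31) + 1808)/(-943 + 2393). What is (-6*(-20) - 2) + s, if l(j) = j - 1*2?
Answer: 6915/58 ≈ 119.22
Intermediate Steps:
l(j) = -2 + j (l(j) = j - 2 = -2 + j)
s = 71/58 (s = ((-2 - 31) + 1808)/(-943 + 2393) = (-33 + 1808)/1450 = 1775*(1/1450) = 71/58 ≈ 1.2241)
(-6*(-20) - 2) + s = (-6*(-20) - 2) + 71/58 = (120 - 2) + 71/58 = 118 + 71/58 = 6915/58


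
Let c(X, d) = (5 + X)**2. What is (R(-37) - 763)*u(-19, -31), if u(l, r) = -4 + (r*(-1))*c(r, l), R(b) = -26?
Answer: -16531128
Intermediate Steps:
u(l, r) = -4 - r*(5 + r)**2 (u(l, r) = -4 + (r*(-1))*(5 + r)**2 = -4 + (-r)*(5 + r)**2 = -4 - r*(5 + r)**2)
(R(-37) - 763)*u(-19, -31) = (-26 - 763)*(-4 - 1*(-31)*(5 - 31)**2) = -789*(-4 - 1*(-31)*(-26)**2) = -789*(-4 - 1*(-31)*676) = -789*(-4 + 20956) = -789*20952 = -16531128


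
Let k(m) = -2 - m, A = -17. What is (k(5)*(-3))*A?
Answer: -357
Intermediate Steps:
(k(5)*(-3))*A = ((-2 - 1*5)*(-3))*(-17) = ((-2 - 5)*(-3))*(-17) = -7*(-3)*(-17) = 21*(-17) = -357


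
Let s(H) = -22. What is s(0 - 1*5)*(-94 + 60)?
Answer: 748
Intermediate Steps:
s(0 - 1*5)*(-94 + 60) = -22*(-94 + 60) = -22*(-34) = 748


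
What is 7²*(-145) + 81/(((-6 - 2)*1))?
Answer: -56921/8 ≈ -7115.1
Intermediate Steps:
7²*(-145) + 81/(((-6 - 2)*1)) = 49*(-145) + 81/((-8*1)) = -7105 + 81/(-8) = -7105 + 81*(-⅛) = -7105 - 81/8 = -56921/8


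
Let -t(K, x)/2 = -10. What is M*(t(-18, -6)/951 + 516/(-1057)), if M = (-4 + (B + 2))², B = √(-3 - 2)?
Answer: 469576/1005207 + 1878304*I*√5/1005207 ≈ 0.46714 + 4.1783*I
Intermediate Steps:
B = I*√5 (B = √(-5) = I*√5 ≈ 2.2361*I)
t(K, x) = 20 (t(K, x) = -2*(-10) = 20)
M = (-2 + I*√5)² (M = (-4 + (I*√5 + 2))² = (-4 + (2 + I*√5))² = (-2 + I*√5)² ≈ -1.0 - 8.9443*I)
M*(t(-18, -6)/951 + 516/(-1057)) = (2 - I*√5)²*(20/951 + 516/(-1057)) = (2 - I*√5)²*(20*(1/951) + 516*(-1/1057)) = (2 - I*√5)²*(20/951 - 516/1057) = (2 - I*√5)²*(-469576/1005207) = -469576*(2 - I*√5)²/1005207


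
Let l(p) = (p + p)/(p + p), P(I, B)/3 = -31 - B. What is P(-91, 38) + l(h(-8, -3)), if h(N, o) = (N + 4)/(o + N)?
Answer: -206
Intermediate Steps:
P(I, B) = -93 - 3*B (P(I, B) = 3*(-31 - B) = -93 - 3*B)
h(N, o) = (4 + N)/(N + o)
l(p) = 1 (l(p) = (2*p)/((2*p)) = (2*p)*(1/(2*p)) = 1)
P(-91, 38) + l(h(-8, -3)) = (-93 - 3*38) + 1 = (-93 - 114) + 1 = -207 + 1 = -206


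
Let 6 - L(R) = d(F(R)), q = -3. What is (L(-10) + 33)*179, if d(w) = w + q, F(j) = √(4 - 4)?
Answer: 7518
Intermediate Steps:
F(j) = 0 (F(j) = √0 = 0)
d(w) = -3 + w (d(w) = w - 3 = -3 + w)
L(R) = 9 (L(R) = 6 - (-3 + 0) = 6 - 1*(-3) = 6 + 3 = 9)
(L(-10) + 33)*179 = (9 + 33)*179 = 42*179 = 7518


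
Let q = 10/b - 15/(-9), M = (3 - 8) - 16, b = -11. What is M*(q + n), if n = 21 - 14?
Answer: -1792/11 ≈ -162.91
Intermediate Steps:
n = 7
M = -21 (M = -5 - 16 = -21)
q = 25/33 (q = 10/(-11) - 15/(-9) = 10*(-1/11) - 15*(-⅑) = -10/11 + 5/3 = 25/33 ≈ 0.75758)
M*(q + n) = -21*(25/33 + 7) = -21*256/33 = -1792/11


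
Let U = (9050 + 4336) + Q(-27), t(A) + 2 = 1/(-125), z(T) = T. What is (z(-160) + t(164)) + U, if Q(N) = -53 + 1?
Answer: 1646499/125 ≈ 13172.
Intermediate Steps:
Q(N) = -52
t(A) = -251/125 (t(A) = -2 + 1/(-125) = -2 - 1/125 = -251/125)
U = 13334 (U = (9050 + 4336) - 52 = 13386 - 52 = 13334)
(z(-160) + t(164)) + U = (-160 - 251/125) + 13334 = -20251/125 + 13334 = 1646499/125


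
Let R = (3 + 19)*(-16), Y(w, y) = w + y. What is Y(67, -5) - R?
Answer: 414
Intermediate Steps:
R = -352 (R = 22*(-16) = -352)
Y(67, -5) - R = (67 - 5) - 1*(-352) = 62 + 352 = 414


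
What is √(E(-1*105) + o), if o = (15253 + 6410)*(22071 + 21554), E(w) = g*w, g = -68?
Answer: √945055515 ≈ 30742.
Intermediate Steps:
E(w) = -68*w
o = 945048375 (o = 21663*43625 = 945048375)
√(E(-1*105) + o) = √(-(-68)*105 + 945048375) = √(-68*(-105) + 945048375) = √(7140 + 945048375) = √945055515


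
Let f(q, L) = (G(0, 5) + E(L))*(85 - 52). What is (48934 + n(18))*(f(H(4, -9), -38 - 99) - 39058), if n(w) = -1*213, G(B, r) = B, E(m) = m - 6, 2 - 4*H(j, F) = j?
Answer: -2132859217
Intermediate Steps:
H(j, F) = ½ - j/4
E(m) = -6 + m
f(q, L) = -198 + 33*L (f(q, L) = (0 + (-6 + L))*(85 - 52) = (-6 + L)*33 = -198 + 33*L)
n(w) = -213
(48934 + n(18))*(f(H(4, -9), -38 - 99) - 39058) = (48934 - 213)*((-198 + 33*(-38 - 99)) - 39058) = 48721*((-198 + 33*(-137)) - 39058) = 48721*((-198 - 4521) - 39058) = 48721*(-4719 - 39058) = 48721*(-43777) = -2132859217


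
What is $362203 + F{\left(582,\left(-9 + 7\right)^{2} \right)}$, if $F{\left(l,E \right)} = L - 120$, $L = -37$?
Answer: $362046$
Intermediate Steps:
$F{\left(l,E \right)} = -157$ ($F{\left(l,E \right)} = -37 - 120 = -157$)
$362203 + F{\left(582,\left(-9 + 7\right)^{2} \right)} = 362203 - 157 = 362046$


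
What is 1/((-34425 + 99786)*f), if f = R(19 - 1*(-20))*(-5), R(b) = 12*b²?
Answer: -1/5964844860 ≈ -1.6765e-10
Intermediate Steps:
f = -91260 (f = (12*(19 - 1*(-20))²)*(-5) = (12*(19 + 20)²)*(-5) = (12*39²)*(-5) = (12*1521)*(-5) = 18252*(-5) = -91260)
1/((-34425 + 99786)*f) = 1/((-34425 + 99786)*(-91260)) = -1/91260/65361 = (1/65361)*(-1/91260) = -1/5964844860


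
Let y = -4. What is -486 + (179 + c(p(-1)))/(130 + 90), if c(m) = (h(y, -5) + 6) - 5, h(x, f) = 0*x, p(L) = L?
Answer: -5337/11 ≈ -485.18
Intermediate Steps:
h(x, f) = 0
c(m) = 1 (c(m) = (0 + 6) - 5 = 6 - 5 = 1)
-486 + (179 + c(p(-1)))/(130 + 90) = -486 + (179 + 1)/(130 + 90) = -486 + 180/220 = -486 + 180*(1/220) = -486 + 9/11 = -5337/11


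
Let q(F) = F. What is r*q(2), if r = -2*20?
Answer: -80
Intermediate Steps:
r = -40
r*q(2) = -40*2 = -80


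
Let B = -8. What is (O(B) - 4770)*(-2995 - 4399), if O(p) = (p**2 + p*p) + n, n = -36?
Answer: 34589132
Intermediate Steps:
O(p) = -36 + 2*p**2 (O(p) = (p**2 + p*p) - 36 = (p**2 + p**2) - 36 = 2*p**2 - 36 = -36 + 2*p**2)
(O(B) - 4770)*(-2995 - 4399) = ((-36 + 2*(-8)**2) - 4770)*(-2995 - 4399) = ((-36 + 2*64) - 4770)*(-7394) = ((-36 + 128) - 4770)*(-7394) = (92 - 4770)*(-7394) = -4678*(-7394) = 34589132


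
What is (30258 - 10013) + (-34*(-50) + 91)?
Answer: 22036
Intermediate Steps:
(30258 - 10013) + (-34*(-50) + 91) = 20245 + (1700 + 91) = 20245 + 1791 = 22036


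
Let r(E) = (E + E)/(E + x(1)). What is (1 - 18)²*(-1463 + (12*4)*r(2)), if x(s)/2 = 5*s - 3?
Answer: -413559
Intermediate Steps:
x(s) = -6 + 10*s (x(s) = 2*(5*s - 3) = 2*(-3 + 5*s) = -6 + 10*s)
r(E) = 2*E/(4 + E) (r(E) = (E + E)/(E + (-6 + 10*1)) = (2*E)/(E + (-6 + 10)) = (2*E)/(E + 4) = (2*E)/(4 + E) = 2*E/(4 + E))
(1 - 18)²*(-1463 + (12*4)*r(2)) = (1 - 18)²*(-1463 + (12*4)*(2*2/(4 + 2))) = (-17)²*(-1463 + 48*(2*2/6)) = 289*(-1463 + 48*(2*2*(⅙))) = 289*(-1463 + 48*(⅔)) = 289*(-1463 + 32) = 289*(-1431) = -413559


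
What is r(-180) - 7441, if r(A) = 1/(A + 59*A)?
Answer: -80362801/10800 ≈ -7441.0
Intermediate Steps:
r(A) = 1/(60*A)
r(-180) - 7441 = (1/60)/(-180) - 7441 = (1/60)*(-1/180) - 7441 = -1/10800 - 7441 = -80362801/10800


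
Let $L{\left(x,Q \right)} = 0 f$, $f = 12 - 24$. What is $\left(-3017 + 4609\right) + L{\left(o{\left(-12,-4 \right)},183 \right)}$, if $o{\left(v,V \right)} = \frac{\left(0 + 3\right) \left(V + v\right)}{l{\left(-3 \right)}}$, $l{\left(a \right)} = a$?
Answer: $1592$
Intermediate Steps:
$f = -12$
$o{\left(v,V \right)} = - V - v$ ($o{\left(v,V \right)} = \frac{\left(0 + 3\right) \left(V + v\right)}{-3} = 3 \left(V + v\right) \left(- \frac{1}{3}\right) = \left(3 V + 3 v\right) \left(- \frac{1}{3}\right) = - V - v$)
$L{\left(x,Q \right)} = 0$ ($L{\left(x,Q \right)} = 0 \left(-12\right) = 0$)
$\left(-3017 + 4609\right) + L{\left(o{\left(-12,-4 \right)},183 \right)} = \left(-3017 + 4609\right) + 0 = 1592 + 0 = 1592$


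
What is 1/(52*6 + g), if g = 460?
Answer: 1/772 ≈ 0.0012953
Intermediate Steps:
1/(52*6 + g) = 1/(52*6 + 460) = 1/(312 + 460) = 1/772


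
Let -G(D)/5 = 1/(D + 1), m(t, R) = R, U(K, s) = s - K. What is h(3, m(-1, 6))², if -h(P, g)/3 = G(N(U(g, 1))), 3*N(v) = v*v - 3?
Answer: 81/25 ≈ 3.2400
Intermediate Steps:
N(v) = -1 + v²/3 (N(v) = (v*v - 3)/3 = (v² - 3)/3 = (-3 + v²)/3 = -1 + v²/3)
G(D) = -5/(1 + D) (G(D) = -5/(D + 1) = -5/(1 + D))
h(P, g) = 45/(1 - g)² (h(P, g) = -(-15)/(1 + (-1 + (1 - g)²/3)) = -(-15)/((1 - g)²/3) = -(-15)*3/(1 - g)² = -(-45)/(1 - g)² = 45/(1 - g)²)
h(3, m(-1, 6))² = (45/(-1 + 6)²)² = (45/5²)² = (45*(1/25))² = (9/5)² = 81/25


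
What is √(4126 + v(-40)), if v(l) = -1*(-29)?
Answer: √4155 ≈ 64.459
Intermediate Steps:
v(l) = 29
√(4126 + v(-40)) = √(4126 + 29) = √4155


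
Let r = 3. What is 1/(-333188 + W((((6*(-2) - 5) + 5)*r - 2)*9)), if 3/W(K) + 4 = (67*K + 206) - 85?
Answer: -7599/2531895613 ≈ -3.0013e-6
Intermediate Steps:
W(K) = 3/(117 + 67*K) (W(K) = 3/(-4 + ((67*K + 206) - 85)) = 3/(-4 + ((206 + 67*K) - 85)) = 3/(-4 + (121 + 67*K)) = 3/(117 + 67*K))
1/(-333188 + W((((6*(-2) - 5) + 5)*r - 2)*9)) = 1/(-333188 + 3/(117 + 67*((((6*(-2) - 5) + 5)*3 - 2)*9))) = 1/(-333188 + 3/(117 + 67*((((-12 - 5) + 5)*3 - 2)*9))) = 1/(-333188 + 3/(117 + 67*(((-17 + 5)*3 - 2)*9))) = 1/(-333188 + 3/(117 + 67*((-12*3 - 2)*9))) = 1/(-333188 + 3/(117 + 67*((-36 - 2)*9))) = 1/(-333188 + 3/(117 + 67*(-38*9))) = 1/(-333188 + 3/(117 + 67*(-342))) = 1/(-333188 + 3/(117 - 22914)) = 1/(-333188 + 3/(-22797)) = 1/(-333188 + 3*(-1/22797)) = 1/(-333188 - 1/7599) = 1/(-2531895613/7599) = -7599/2531895613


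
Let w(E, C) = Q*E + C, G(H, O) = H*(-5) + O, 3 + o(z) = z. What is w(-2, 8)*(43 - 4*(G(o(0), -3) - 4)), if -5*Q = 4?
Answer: 528/5 ≈ 105.60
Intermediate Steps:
Q = -4/5 (Q = -1/5*4 = -4/5 ≈ -0.80000)
o(z) = -3 + z
G(H, O) = O - 5*H (G(H, O) = -5*H + O = O - 5*H)
w(E, C) = C - 4*E/5 (w(E, C) = -4*E/5 + C = C - 4*E/5)
w(-2, 8)*(43 - 4*(G(o(0), -3) - 4)) = (8 - 4/5*(-2))*(43 - 4*((-3 - 5*(-3 + 0)) - 4)) = (8 + 8/5)*(43 - 4*((-3 - 5*(-3)) - 4)) = 48*(43 - 4*((-3 + 15) - 4))/5 = 48*(43 - 4*(12 - 4))/5 = 48*(43 - 4*8)/5 = 48*(43 - 32)/5 = (48/5)*11 = 528/5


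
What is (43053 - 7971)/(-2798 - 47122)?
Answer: -5847/8320 ≈ -0.70276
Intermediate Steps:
(43053 - 7971)/(-2798 - 47122) = 35082/(-49920) = 35082*(-1/49920) = -5847/8320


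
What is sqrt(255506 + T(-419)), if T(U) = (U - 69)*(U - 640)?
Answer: sqrt(772298) ≈ 878.80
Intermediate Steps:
T(U) = (-640 + U)*(-69 + U) (T(U) = (-69 + U)*(-640 + U) = (-640 + U)*(-69 + U))
sqrt(255506 + T(-419)) = sqrt(255506 + (44160 + (-419)**2 - 709*(-419))) = sqrt(255506 + (44160 + 175561 + 297071)) = sqrt(255506 + 516792) = sqrt(772298)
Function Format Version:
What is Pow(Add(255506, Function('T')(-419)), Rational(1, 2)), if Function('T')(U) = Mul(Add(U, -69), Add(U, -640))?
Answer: Pow(772298, Rational(1, 2)) ≈ 878.80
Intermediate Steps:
Function('T')(U) = Mul(Add(-640, U), Add(-69, U)) (Function('T')(U) = Mul(Add(-69, U), Add(-640, U)) = Mul(Add(-640, U), Add(-69, U)))
Pow(Add(255506, Function('T')(-419)), Rational(1, 2)) = Pow(Add(255506, Add(44160, Pow(-419, 2), Mul(-709, -419))), Rational(1, 2)) = Pow(Add(255506, Add(44160, 175561, 297071)), Rational(1, 2)) = Pow(Add(255506, 516792), Rational(1, 2)) = Pow(772298, Rational(1, 2))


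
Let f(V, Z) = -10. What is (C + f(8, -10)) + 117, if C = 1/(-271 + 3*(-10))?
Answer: 32206/301 ≈ 107.00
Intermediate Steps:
C = -1/301 (C = 1/(-271 - 30) = 1/(-301) = -1/301 ≈ -0.0033223)
(C + f(8, -10)) + 117 = (-1/301 - 10) + 117 = -3011/301 + 117 = 32206/301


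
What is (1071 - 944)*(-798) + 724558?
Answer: 623212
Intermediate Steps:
(1071 - 944)*(-798) + 724558 = 127*(-798) + 724558 = -101346 + 724558 = 623212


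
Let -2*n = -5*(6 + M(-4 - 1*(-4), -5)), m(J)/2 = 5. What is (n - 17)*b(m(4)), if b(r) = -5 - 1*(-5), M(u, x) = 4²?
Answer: 0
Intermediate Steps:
m(J) = 10 (m(J) = 2*5 = 10)
M(u, x) = 16
b(r) = 0 (b(r) = -5 + 5 = 0)
n = 55 (n = -(-5)*(6 + 16)/2 = -(-5)*22/2 = -½*(-110) = 55)
(n - 17)*b(m(4)) = (55 - 17)*0 = 38*0 = 0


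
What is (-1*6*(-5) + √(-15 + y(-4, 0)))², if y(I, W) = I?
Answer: (30 + I*√19)² ≈ 881.0 + 261.53*I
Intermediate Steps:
(-1*6*(-5) + √(-15 + y(-4, 0)))² = (-1*6*(-5) + √(-15 - 4))² = (-6*(-5) + √(-19))² = (30 + I*√19)²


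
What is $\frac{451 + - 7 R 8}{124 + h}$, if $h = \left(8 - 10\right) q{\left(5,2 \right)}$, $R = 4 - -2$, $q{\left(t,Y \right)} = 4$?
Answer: $\frac{115}{116} \approx 0.99138$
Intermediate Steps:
$R = 6$ ($R = 4 + 2 = 6$)
$h = -8$ ($h = \left(8 - 10\right) 4 = \left(-2\right) 4 = -8$)
$\frac{451 + - 7 R 8}{124 + h} = \frac{451 + \left(-7\right) 6 \cdot 8}{124 - 8} = \frac{451 - 336}{116} = \left(451 - 336\right) \frac{1}{116} = 115 \cdot \frac{1}{116} = \frac{115}{116}$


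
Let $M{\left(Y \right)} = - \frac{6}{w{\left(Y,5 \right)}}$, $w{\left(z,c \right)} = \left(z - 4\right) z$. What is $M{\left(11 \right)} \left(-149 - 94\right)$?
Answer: $\frac{1458}{77} \approx 18.935$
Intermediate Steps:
$w{\left(z,c \right)} = z \left(-4 + z\right)$ ($w{\left(z,c \right)} = \left(-4 + z\right) z = z \left(-4 + z\right)$)
$M{\left(Y \right)} = - \frac{6}{Y \left(-4 + Y\right)}$
$M{\left(11 \right)} \left(-149 - 94\right) = - \frac{6}{11 \left(-4 + 11\right)} \left(-149 - 94\right) = \left(-6\right) \frac{1}{11} \cdot \frac{1}{7} \left(-149 - 94\right) = \left(-6\right) \frac{1}{11} \cdot \frac{1}{7} \left(-243\right) = \left(- \frac{6}{77}\right) \left(-243\right) = \frac{1458}{77}$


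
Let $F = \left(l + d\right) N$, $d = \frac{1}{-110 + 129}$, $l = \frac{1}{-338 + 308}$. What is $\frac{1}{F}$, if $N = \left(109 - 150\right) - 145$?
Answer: $- \frac{95}{341} \approx -0.27859$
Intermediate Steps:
$l = - \frac{1}{30}$ ($l = \frac{1}{-30} = - \frac{1}{30} \approx -0.033333$)
$N = -186$ ($N = -41 - 145 = -186$)
$d = \frac{1}{19} \approx 0.052632$
$F = - \frac{341}{95}$ ($F = \left(- \frac{1}{30} + \frac{1}{19}\right) \left(-186\right) = \frac{11}{570} \left(-186\right) = - \frac{341}{95} \approx -3.5895$)
$\frac{1}{F} = \frac{1}{- \frac{341}{95}} = - \frac{95}{341}$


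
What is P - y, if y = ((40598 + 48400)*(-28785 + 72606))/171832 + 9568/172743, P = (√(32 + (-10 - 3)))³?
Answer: -336848061906785/14841387588 + 19*√19 ≈ -22614.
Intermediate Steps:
P = 19*√19 (P = (√(32 - 13))³ = (√19)³ = 19*√19 ≈ 82.819)
y = 336848061906785/14841387588 (y = (88998*43821)*(1/171832) + 9568*(1/172743) = 3899981358*(1/171832) + 9568/172743 = 1949990679/85916 + 9568/172743 = 336848061906785/14841387588 ≈ 22697.)
P - y = 19*√19 - 1*336848061906785/14841387588 = 19*√19 - 336848061906785/14841387588 = -336848061906785/14841387588 + 19*√19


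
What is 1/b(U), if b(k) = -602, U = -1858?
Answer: -1/602 ≈ -0.0016611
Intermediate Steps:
1/b(U) = 1/(-602) = -1/602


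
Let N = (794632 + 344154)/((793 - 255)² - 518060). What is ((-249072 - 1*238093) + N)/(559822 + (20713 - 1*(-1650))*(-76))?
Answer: 55687426213/130284371928 ≈ 0.42743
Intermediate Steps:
N = -569393/114308 (N = 1138786/(538² - 518060) = 1138786/(289444 - 518060) = 1138786/(-228616) = 1138786*(-1/228616) = -569393/114308 ≈ -4.9812)
((-249072 - 1*238093) + N)/(559822 + (20713 - 1*(-1650))*(-76)) = ((-249072 - 1*238093) - 569393/114308)/(559822 + (20713 - 1*(-1650))*(-76)) = ((-249072 - 238093) - 569393/114308)/(559822 + (20713 + 1650)*(-76)) = (-487165 - 569393/114308)/(559822 + 22363*(-76)) = -55687426213/(114308*(559822 - 1699588)) = -55687426213/114308/(-1139766) = -55687426213/114308*(-1/1139766) = 55687426213/130284371928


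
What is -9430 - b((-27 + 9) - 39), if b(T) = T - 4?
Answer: -9369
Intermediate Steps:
b(T) = -4 + T
-9430 - b((-27 + 9) - 39) = -9430 - (-4 + ((-27 + 9) - 39)) = -9430 - (-4 + (-18 - 39)) = -9430 - (-4 - 57) = -9430 - 1*(-61) = -9430 + 61 = -9369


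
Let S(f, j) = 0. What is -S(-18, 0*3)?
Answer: 0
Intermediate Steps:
-S(-18, 0*3) = -1*0 = 0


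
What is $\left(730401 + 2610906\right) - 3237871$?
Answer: $103436$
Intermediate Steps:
$\left(730401 + 2610906\right) - 3237871 = 3341307 - 3237871 = 103436$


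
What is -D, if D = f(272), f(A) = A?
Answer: -272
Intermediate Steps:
D = 272
-D = -1*272 = -272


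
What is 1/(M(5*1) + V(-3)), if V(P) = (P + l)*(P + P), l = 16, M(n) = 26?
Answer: -1/52 ≈ -0.019231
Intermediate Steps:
V(P) = 2*P*(16 + P) (V(P) = (P + 16)*(P + P) = (16 + P)*(2*P) = 2*P*(16 + P))
1/(M(5*1) + V(-3)) = 1/(26 + 2*(-3)*(16 - 3)) = 1/(26 + 2*(-3)*13) = 1/(26 - 78) = 1/(-52) = -1/52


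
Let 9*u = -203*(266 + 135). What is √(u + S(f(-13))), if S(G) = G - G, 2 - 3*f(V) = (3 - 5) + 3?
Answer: I*√81403/3 ≈ 95.104*I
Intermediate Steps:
f(V) = ⅓ (f(V) = ⅔ - ((3 - 5) + 3)/3 = ⅔ - (-2 + 3)/3 = ⅔ - ⅓*1 = ⅔ - ⅓ = ⅓)
u = -81403/9 (u = (-203*(266 + 135))/9 = (-203*401)/9 = (⅑)*(-81403) = -81403/9 ≈ -9044.8)
S(G) = 0
√(u + S(f(-13))) = √(-81403/9 + 0) = √(-81403/9) = I*√81403/3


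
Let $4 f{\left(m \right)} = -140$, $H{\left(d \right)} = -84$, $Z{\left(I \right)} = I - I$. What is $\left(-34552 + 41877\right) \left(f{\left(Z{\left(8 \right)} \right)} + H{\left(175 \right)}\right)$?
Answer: $-871675$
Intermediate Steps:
$Z{\left(I \right)} = 0$
$f{\left(m \right)} = -35$ ($f{\left(m \right)} = \frac{1}{4} \left(-140\right) = -35$)
$\left(-34552 + 41877\right) \left(f{\left(Z{\left(8 \right)} \right)} + H{\left(175 \right)}\right) = \left(-34552 + 41877\right) \left(-35 - 84\right) = 7325 \left(-119\right) = -871675$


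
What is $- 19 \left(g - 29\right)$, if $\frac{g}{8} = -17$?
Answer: $3135$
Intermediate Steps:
$g = -136$ ($g = 8 \left(-17\right) = -136$)
$- 19 \left(g - 29\right) = - 19 \left(-136 - 29\right) = \left(-19\right) \left(-165\right) = 3135$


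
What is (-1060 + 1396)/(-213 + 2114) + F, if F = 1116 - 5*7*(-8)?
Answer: 2654132/1901 ≈ 1396.2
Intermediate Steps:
F = 1396 (F = 1116 - 35*(-8) = 1116 + 280 = 1396)
(-1060 + 1396)/(-213 + 2114) + F = (-1060 + 1396)/(-213 + 2114) + 1396 = 336/1901 + 1396 = 2654132/1901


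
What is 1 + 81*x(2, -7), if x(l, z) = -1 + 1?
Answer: 1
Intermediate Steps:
x(l, z) = 0
1 + 81*x(2, -7) = 1 + 81*0 = 1 + 0 = 1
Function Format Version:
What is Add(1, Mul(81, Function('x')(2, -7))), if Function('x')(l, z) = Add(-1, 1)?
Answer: 1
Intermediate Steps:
Function('x')(l, z) = 0
Add(1, Mul(81, Function('x')(2, -7))) = Add(1, Mul(81, 0)) = Add(1, 0) = 1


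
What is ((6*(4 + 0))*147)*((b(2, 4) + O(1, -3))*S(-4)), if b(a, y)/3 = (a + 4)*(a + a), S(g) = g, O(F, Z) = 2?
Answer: -1044288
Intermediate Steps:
b(a, y) = 6*a*(4 + a) (b(a, y) = 3*((a + 4)*(a + a)) = 3*((4 + a)*(2*a)) = 3*(2*a*(4 + a)) = 6*a*(4 + a))
((6*(4 + 0))*147)*((b(2, 4) + O(1, -3))*S(-4)) = ((6*(4 + 0))*147)*((6*2*(4 + 2) + 2)*(-4)) = ((6*4)*147)*((6*2*6 + 2)*(-4)) = (24*147)*((72 + 2)*(-4)) = 3528*(74*(-4)) = 3528*(-296) = -1044288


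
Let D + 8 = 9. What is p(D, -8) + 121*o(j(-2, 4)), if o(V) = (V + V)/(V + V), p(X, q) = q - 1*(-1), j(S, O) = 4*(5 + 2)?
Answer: 114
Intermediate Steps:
D = 1 (D = -8 + 9 = 1)
j(S, O) = 28 (j(S, O) = 4*7 = 28)
p(X, q) = 1 + q (p(X, q) = q + 1 = 1 + q)
o(V) = 1 (o(V) = (2*V)/((2*V)) = (2*V)*(1/(2*V)) = 1)
p(D, -8) + 121*o(j(-2, 4)) = (1 - 8) + 121*1 = -7 + 121 = 114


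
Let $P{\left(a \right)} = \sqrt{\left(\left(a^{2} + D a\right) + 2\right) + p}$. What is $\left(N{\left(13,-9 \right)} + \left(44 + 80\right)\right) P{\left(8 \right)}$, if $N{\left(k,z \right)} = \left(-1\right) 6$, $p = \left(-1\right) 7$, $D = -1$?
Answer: $118 \sqrt{51} \approx 842.69$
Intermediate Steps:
$p = -7$
$N{\left(k,z \right)} = -6$
$P{\left(a \right)} = \sqrt{-5 + a^{2} - a}$ ($P{\left(a \right)} = \sqrt{\left(\left(a^{2} - a\right) + 2\right) - 7} = \sqrt{\left(2 + a^{2} - a\right) - 7} = \sqrt{-5 + a^{2} - a}$)
$\left(N{\left(13,-9 \right)} + \left(44 + 80\right)\right) P{\left(8 \right)} = \left(-6 + \left(44 + 80\right)\right) \sqrt{-5 + 8^{2} - 8} = \left(-6 + 124\right) \sqrt{-5 + 64 - 8} = 118 \sqrt{51}$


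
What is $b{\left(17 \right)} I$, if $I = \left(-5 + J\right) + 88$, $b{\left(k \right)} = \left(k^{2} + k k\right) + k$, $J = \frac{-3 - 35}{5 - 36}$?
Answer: $\frac{1553545}{31} \approx 50114.0$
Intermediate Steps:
$J = \frac{38}{31}$ ($J = - \frac{38}{-31} = \left(-38\right) \left(- \frac{1}{31}\right) = \frac{38}{31} \approx 1.2258$)
$b{\left(k \right)} = k + 2 k^{2}$ ($b{\left(k \right)} = \left(k^{2} + k^{2}\right) + k = 2 k^{2} + k = k + 2 k^{2}$)
$I = \frac{2611}{31}$ ($I = \left(-5 + \frac{38}{31}\right) + 88 = - \frac{117}{31} + 88 = \frac{2611}{31} \approx 84.226$)
$b{\left(17 \right)} I = 17 \left(1 + 2 \cdot 17\right) \frac{2611}{31} = 17 \left(1 + 34\right) \frac{2611}{31} = 17 \cdot 35 \cdot \frac{2611}{31} = 595 \cdot \frac{2611}{31} = \frac{1553545}{31}$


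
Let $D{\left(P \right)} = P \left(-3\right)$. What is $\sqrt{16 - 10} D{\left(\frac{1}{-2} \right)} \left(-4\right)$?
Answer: $- 6 \sqrt{6} \approx -14.697$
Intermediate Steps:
$D{\left(P \right)} = - 3 P$
$\sqrt{16 - 10} D{\left(\frac{1}{-2} \right)} \left(-4\right) = \sqrt{16 - 10} \left(- \frac{3}{-2}\right) \left(-4\right) = \sqrt{16 - 10} \left(\left(-3\right) \left(- \frac{1}{2}\right)\right) \left(-4\right) = \sqrt{6} \cdot \frac{3}{2} \left(-4\right) = \frac{3 \sqrt{6}}{2} \left(-4\right) = - 6 \sqrt{6}$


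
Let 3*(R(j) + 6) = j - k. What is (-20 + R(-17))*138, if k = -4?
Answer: -4186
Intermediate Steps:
R(j) = -14/3 + j/3 (R(j) = -6 + (j - 1*(-4))/3 = -6 + (j + 4)/3 = -6 + (4 + j)/3 = -6 + (4/3 + j/3) = -14/3 + j/3)
(-20 + R(-17))*138 = (-20 + (-14/3 + (1/3)*(-17)))*138 = (-20 + (-14/3 - 17/3))*138 = (-20 - 31/3)*138 = -91/3*138 = -4186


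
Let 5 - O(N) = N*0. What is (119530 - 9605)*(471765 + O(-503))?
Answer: 51859317250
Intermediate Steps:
O(N) = 5 (O(N) = 5 - N*0 = 5 - 1*0 = 5 + 0 = 5)
(119530 - 9605)*(471765 + O(-503)) = (119530 - 9605)*(471765 + 5) = 109925*471770 = 51859317250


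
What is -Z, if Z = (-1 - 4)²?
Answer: -25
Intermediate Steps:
Z = 25 (Z = (-5)² = 25)
-Z = -1*25 = -25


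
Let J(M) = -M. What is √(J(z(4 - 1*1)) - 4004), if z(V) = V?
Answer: I*√4007 ≈ 63.301*I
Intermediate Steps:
√(J(z(4 - 1*1)) - 4004) = √(-(4 - 1*1) - 4004) = √(-(4 - 1) - 4004) = √(-1*3 - 4004) = √(-3 - 4004) = √(-4007) = I*√4007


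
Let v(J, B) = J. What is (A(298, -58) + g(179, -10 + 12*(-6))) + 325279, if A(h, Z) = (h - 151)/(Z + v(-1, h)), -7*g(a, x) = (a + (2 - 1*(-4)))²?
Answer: 132319923/413 ≈ 3.2039e+5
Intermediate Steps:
g(a, x) = -(6 + a)²/7 (g(a, x) = -(a + (2 - 1*(-4)))²/7 = -(a + (2 + 4))²/7 = -(a + 6)²/7 = -(6 + a)²/7)
A(h, Z) = (-151 + h)/(-1 + Z) (A(h, Z) = (h - 151)/(Z - 1) = (-151 + h)/(-1 + Z))
(A(298, -58) + g(179, -10 + 12*(-6))) + 325279 = ((-151 + 298)/(-1 - 58) - (6 + 179)²/7) + 325279 = (147/(-59) - ⅐*185²) + 325279 = (-1/59*147 - ⅐*34225) + 325279 = (-147/59 - 34225/7) + 325279 = -2020304/413 + 325279 = 132319923/413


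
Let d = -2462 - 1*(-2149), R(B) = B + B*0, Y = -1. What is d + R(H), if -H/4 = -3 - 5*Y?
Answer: -321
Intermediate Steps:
H = -8 (H = -4*(-3 - 5*(-1)) = -4*(-3 + 5) = -4*2 = -8)
R(B) = B (R(B) = B + 0 = B)
d = -313 (d = -2462 + 2149 = -313)
d + R(H) = -313 - 8 = -321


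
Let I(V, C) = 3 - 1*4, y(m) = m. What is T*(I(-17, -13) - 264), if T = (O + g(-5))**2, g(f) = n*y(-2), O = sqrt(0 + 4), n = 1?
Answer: 0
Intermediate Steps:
I(V, C) = -1 (I(V, C) = 3 - 4 = -1)
O = 2 (O = sqrt(4) = 2)
g(f) = -2 (g(f) = 1*(-2) = -2)
T = 0 (T = (2 - 2)**2 = 0**2 = 0)
T*(I(-17, -13) - 264) = 0*(-1 - 264) = 0*(-265) = 0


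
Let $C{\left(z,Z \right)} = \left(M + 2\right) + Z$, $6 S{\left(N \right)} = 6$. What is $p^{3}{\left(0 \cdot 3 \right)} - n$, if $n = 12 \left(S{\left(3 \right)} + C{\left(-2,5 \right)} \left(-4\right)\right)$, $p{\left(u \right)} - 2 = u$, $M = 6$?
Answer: $620$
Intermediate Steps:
$p{\left(u \right)} = 2 + u$
$S{\left(N \right)} = 1$ ($S{\left(N \right)} = \frac{1}{6} \cdot 6 = 1$)
$C{\left(z,Z \right)} = 8 + Z$ ($C{\left(z,Z \right)} = \left(6 + 2\right) + Z = 8 + Z$)
$n = -612$ ($n = 12 \left(1 + \left(8 + 5\right) \left(-4\right)\right) = 12 \left(1 + 13 \left(-4\right)\right) = 12 \left(1 - 52\right) = 12 \left(-51\right) = -612$)
$p^{3}{\left(0 \cdot 3 \right)} - n = \left(2 + 0 \cdot 3\right)^{3} - -612 = \left(2 + 0\right)^{3} + 612 = 2^{3} + 612 = 8 + 612 = 620$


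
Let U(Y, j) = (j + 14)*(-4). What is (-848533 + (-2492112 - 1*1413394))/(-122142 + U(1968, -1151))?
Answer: 4754039/117594 ≈ 40.428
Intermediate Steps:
U(Y, j) = -56 - 4*j (U(Y, j) = (14 + j)*(-4) = -56 - 4*j)
(-848533 + (-2492112 - 1*1413394))/(-122142 + U(1968, -1151)) = (-848533 + (-2492112 - 1*1413394))/(-122142 + (-56 - 4*(-1151))) = (-848533 + (-2492112 - 1413394))/(-122142 + (-56 + 4604)) = (-848533 - 3905506)/(-122142 + 4548) = -4754039/(-117594) = -4754039*(-1/117594) = 4754039/117594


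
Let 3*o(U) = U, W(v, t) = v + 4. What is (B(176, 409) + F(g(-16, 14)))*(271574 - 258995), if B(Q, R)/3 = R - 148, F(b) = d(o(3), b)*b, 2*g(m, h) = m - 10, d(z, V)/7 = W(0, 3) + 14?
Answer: -10755045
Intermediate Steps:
W(v, t) = 4 + v
o(U) = U/3
d(z, V) = 126 (d(z, V) = 7*((4 + 0) + 14) = 7*(4 + 14) = 7*18 = 126)
g(m, h) = -5 + m/2 (g(m, h) = (m - 10)/2 = (-10 + m)/2 = -5 + m/2)
F(b) = 126*b
B(Q, R) = -444 + 3*R (B(Q, R) = 3*(R - 148) = 3*(-148 + R) = -444 + 3*R)
(B(176, 409) + F(g(-16, 14)))*(271574 - 258995) = ((-444 + 3*409) + 126*(-5 + (½)*(-16)))*(271574 - 258995) = ((-444 + 1227) + 126*(-5 - 8))*12579 = (783 + 126*(-13))*12579 = (783 - 1638)*12579 = -855*12579 = -10755045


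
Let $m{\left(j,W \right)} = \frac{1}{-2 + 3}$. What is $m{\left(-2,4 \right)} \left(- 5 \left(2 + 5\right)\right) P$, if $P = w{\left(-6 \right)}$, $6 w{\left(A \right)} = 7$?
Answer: $- \frac{245}{6} \approx -40.833$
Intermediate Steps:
$w{\left(A \right)} = \frac{7}{6}$ ($w{\left(A \right)} = \frac{1}{6} \cdot 7 = \frac{7}{6}$)
$P = \frac{7}{6} \approx 1.1667$
$m{\left(j,W \right)} = 1$ ($m{\left(j,W \right)} = 1^{-1} = 1$)
$m{\left(-2,4 \right)} \left(- 5 \left(2 + 5\right)\right) P = 1 \left(- 5 \left(2 + 5\right)\right) \frac{7}{6} = 1 \left(\left(-5\right) 7\right) \frac{7}{6} = 1 \left(-35\right) \frac{7}{6} = \left(-35\right) \frac{7}{6} = - \frac{245}{6}$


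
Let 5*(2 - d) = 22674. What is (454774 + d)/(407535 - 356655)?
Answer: 375201/42400 ≈ 8.8491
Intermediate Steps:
d = -22664/5 (d = 2 - ⅕*22674 = 2 - 22674/5 = -22664/5 ≈ -4532.8)
(454774 + d)/(407535 - 356655) = (454774 - 22664/5)/(407535 - 356655) = (2251206/5)/50880 = (2251206/5)*(1/50880) = 375201/42400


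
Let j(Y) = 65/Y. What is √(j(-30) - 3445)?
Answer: I*√124098/6 ≈ 58.713*I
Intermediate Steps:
√(j(-30) - 3445) = √(65/(-30) - 3445) = √(65*(-1/30) - 3445) = √(-13/6 - 3445) = √(-20683/6) = I*√124098/6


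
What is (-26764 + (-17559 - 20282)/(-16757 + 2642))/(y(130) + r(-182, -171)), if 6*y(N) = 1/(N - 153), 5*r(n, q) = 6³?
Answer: -17375856874/28044623 ≈ -619.58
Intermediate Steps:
r(n, q) = 216/5 (r(n, q) = (⅕)*6³ = (⅕)*216 = 216/5)
y(N) = 1/(6*(-153 + N)) (y(N) = 1/(6*(N - 153)) = 1/(6*(-153 + N)))
(-26764 + (-17559 - 20282)/(-16757 + 2642))/(y(130) + r(-182, -171)) = (-26764 + (-17559 - 20282)/(-16757 + 2642))/(1/(6*(-153 + 130)) + 216/5) = (-26764 - 37841/(-14115))/((⅙)/(-23) + 216/5) = (-26764 - 37841*(-1/14115))/((⅙)*(-1/23) + 216/5) = (-26764 + 37841/14115)/(-1/138 + 216/5) = -377736019/(14115*29803/690) = -377736019/14115*690/29803 = -17375856874/28044623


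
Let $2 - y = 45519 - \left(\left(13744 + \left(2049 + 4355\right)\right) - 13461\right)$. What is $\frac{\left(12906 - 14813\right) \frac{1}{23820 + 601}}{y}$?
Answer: $\frac{1907}{948267430} \approx 2.011 \cdot 10^{-6}$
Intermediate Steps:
$y = -38830$ ($y = 2 - \left(45519 - \left(\left(13744 + \left(2049 + 4355\right)\right) - 13461\right)\right) = 2 - \left(45519 - \left(\left(13744 + 6404\right) - 13461\right)\right) = 2 - \left(45519 - \left(20148 - 13461\right)\right) = 2 - \left(45519 - 6687\right) = 2 - 38832 = -38830$)
$\frac{\left(12906 - 14813\right) \frac{1}{23820 + 601}}{y} = \frac{\left(12906 - 14813\right) \frac{1}{23820 + 601}}{-38830} = - \frac{1907}{24421} \left(- \frac{1}{38830}\right) = \left(-1907\right) \frac{1}{24421} \left(- \frac{1}{38830}\right) = \left(- \frac{1907}{24421}\right) \left(- \frac{1}{38830}\right) = \frac{1907}{948267430}$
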